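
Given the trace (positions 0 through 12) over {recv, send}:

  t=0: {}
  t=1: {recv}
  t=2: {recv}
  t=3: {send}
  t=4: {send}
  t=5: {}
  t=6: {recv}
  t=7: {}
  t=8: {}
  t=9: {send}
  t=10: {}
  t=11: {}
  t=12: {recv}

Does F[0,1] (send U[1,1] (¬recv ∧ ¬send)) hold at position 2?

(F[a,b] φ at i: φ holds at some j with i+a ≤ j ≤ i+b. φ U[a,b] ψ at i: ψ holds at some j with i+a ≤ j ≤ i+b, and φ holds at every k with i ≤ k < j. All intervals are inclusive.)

Check (send U[1,1] (¬recv ∧ ¬send)) at each j in [2,3]:
  j=2: fails
  j=3: fails
No position in the window satisfies it → formula fails.

No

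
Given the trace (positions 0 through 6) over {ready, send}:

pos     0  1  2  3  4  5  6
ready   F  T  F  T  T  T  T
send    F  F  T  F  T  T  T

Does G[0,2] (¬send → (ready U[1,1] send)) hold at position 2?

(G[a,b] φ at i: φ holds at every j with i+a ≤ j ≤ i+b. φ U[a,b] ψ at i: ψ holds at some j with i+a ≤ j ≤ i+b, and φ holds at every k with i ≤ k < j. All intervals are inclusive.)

Check (¬send → (ready U[1,1] send)) at every j in [2,4]:
  j=2: antecedent false → ✓
  j=3: antecedent true; consequent holds → ✓
  j=4: antecedent false → ✓
All positions satisfy it → formula holds.

Yes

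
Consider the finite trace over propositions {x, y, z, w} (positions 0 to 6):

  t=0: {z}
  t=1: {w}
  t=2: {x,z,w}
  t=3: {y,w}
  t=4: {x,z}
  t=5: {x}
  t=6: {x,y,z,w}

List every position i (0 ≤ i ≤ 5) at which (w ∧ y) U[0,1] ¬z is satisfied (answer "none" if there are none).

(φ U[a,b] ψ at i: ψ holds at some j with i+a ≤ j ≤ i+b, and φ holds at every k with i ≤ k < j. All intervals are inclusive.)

1, 3, 5

Evaluate at each i in [0,5]:
  i=0: ✗ (lhs fails at k=0 before rhs at j=1)
  i=1: ✓ (rhs at j=1)
  i=2: ✗ (lhs fails at k=2 before rhs at j=3)
  i=3: ✓ (rhs at j=3)
  i=4: ✗ (lhs fails at k=4 before rhs at j=5)
  i=5: ✓ (rhs at j=5)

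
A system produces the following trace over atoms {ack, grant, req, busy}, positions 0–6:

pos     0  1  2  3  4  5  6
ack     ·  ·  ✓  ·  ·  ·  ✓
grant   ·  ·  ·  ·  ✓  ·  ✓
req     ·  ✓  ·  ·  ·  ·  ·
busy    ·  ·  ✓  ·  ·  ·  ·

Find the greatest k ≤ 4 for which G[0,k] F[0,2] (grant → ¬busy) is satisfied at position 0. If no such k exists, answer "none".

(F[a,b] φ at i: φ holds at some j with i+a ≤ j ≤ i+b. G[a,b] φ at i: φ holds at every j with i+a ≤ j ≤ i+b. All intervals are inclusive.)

4

F[0,2] (grant → ¬busy) must hold from j=0 onward; find where it first fails.
  j=0: holds
  j=1: holds
  j=2: holds
  j=3: holds
  j=4: holds
Holds through j=4; largest k = 4.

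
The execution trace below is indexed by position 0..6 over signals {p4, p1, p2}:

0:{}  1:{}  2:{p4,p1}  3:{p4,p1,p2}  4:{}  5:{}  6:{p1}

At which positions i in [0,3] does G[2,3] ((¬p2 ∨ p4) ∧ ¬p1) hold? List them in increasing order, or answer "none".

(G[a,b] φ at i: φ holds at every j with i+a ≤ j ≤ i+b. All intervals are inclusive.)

Evaluate at each i in [0,3]:
  i=0: ✗ (fails at j=2)
  i=1: ✗ (fails at j=3)
  i=2: ✓ (all of [4,5])
  i=3: ✗ (fails at j=6)

2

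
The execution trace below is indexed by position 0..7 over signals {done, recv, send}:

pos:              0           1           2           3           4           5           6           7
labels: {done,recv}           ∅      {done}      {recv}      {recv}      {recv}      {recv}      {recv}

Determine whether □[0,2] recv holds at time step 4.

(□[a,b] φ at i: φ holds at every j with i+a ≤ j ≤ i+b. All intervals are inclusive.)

True

Check recv at every j in [4,6]:
  j=4: true
  j=5: true
  j=6: true
All positions satisfy it → formula holds.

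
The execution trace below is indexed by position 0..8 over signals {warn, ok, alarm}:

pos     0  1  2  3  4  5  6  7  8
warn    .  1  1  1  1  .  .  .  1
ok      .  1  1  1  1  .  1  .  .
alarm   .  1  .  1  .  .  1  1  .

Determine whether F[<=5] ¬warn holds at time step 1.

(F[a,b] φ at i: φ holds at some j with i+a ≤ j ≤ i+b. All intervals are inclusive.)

Check ¬warn at each j in [1,6]:
  j=1: false
  j=2: false
  j=3: false
  j=4: false
  j=5: true
  j=6: true
Found at j=5 → formula holds.

Yes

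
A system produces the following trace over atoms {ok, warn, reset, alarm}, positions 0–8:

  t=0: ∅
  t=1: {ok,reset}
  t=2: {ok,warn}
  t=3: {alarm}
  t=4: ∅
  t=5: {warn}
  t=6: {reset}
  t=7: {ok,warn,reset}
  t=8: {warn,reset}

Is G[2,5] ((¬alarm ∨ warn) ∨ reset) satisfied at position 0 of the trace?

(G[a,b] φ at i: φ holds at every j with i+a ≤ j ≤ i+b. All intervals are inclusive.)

Check ((¬alarm ∨ warn) ∨ reset) at every j in [2,5]:
  j=2: true
  j=3: false
  j=4: true
  j=5: true
Fails at j=3 → formula fails.

False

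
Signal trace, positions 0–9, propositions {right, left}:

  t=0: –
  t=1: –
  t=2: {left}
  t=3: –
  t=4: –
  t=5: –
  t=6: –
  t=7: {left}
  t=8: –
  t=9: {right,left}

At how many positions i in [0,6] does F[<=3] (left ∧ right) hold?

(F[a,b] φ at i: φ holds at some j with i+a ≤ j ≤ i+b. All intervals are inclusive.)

1

Evaluate at each i in [0,6]:
  i=0: ✗ (none in [0,3])
  i=1: ✗ (none in [1,4])
  i=2: ✗ (none in [2,5])
  i=3: ✗ (none in [3,6])
  i=4: ✗ (none in [4,7])
  i=5: ✗ (none in [5,8])
  i=6: ✓ (witness j=9)
Positions where it holds: {6} → 1.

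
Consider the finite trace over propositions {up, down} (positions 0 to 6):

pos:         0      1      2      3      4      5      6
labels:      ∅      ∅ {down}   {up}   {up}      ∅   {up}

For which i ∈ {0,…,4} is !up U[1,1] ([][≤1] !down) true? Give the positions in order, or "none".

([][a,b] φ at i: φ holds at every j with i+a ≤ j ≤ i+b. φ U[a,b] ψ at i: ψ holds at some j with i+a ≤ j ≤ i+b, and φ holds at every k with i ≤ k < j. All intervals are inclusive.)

2

Evaluate at each i in [0,4]:
  i=0: ✗ (no rhs in [1,1])
  i=1: ✗ (no rhs in [2,2])
  i=2: ✓ (rhs at j=3; lhs holds on [2,2])
  i=3: ✗ (lhs fails at k=3 before rhs at j=4)
  i=4: ✗ (lhs fails at k=4 before rhs at j=5)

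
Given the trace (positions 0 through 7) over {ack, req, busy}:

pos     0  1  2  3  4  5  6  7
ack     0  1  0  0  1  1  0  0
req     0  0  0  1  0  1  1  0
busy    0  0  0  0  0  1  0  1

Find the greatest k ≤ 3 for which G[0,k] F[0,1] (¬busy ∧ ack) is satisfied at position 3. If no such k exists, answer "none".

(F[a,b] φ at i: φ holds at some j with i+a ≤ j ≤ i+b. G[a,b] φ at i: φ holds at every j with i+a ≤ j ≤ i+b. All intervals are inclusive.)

1

F[0,1] (¬busy ∧ ack) must hold from j=3 onward; find where it first fails.
  j=3: holds
  j=4: holds
  j=5: fails
Holds on [3,4], so largest k = 1.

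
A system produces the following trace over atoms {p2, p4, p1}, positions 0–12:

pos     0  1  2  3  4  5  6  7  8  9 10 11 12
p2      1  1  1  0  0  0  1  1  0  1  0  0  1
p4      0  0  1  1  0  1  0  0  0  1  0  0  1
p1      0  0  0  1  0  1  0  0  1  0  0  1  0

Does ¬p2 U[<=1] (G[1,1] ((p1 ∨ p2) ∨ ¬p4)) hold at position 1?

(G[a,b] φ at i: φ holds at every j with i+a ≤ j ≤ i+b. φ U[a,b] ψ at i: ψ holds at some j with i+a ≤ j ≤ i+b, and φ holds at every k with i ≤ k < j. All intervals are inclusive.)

Need some j in [1,2] with G[1,1] ((p1 ∨ p2) ∨ ¬p4), and ¬p2 at every k in [1,j-1].
  j=1: G[1,1] ((p1 ∨ p2) ∨ ¬p4) holds; no prefix to check → satisfied.

Holds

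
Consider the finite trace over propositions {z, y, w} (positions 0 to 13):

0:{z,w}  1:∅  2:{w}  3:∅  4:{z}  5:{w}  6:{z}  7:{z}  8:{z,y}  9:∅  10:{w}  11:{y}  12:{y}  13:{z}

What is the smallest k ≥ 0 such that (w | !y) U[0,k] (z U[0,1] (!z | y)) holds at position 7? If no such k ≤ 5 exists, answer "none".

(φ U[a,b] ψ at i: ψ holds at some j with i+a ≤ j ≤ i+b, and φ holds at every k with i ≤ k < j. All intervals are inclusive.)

0

Need earliest j ≥ 7 with (z U[0,1] (!z | y)), and (w | !y) at every k in [7,j-1].
  j=7: rhs holds (empty prefix). k = 0.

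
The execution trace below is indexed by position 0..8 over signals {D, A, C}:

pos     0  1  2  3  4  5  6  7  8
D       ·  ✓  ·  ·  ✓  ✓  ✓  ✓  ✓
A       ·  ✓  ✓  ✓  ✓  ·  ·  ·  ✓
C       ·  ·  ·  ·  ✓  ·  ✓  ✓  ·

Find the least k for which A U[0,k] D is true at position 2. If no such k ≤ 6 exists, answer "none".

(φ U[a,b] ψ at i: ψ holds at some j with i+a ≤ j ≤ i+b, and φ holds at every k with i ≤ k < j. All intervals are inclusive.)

2

Need earliest j ≥ 2 with D, and A at every k in [2,j-1].
  j=2: rhs fails.
  j=3: rhs fails.
  j=4: rhs holds; lhs holds on [2,3]. k = 2.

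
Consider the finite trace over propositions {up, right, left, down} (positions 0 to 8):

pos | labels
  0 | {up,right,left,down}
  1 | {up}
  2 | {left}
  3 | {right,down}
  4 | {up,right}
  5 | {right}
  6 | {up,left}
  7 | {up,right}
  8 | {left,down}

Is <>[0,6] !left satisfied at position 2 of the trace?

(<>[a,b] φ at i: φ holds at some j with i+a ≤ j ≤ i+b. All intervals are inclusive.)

Check !left at each j in [2,8]:
  j=2: false
  j=3: true
  j=4: true
  j=5: true
  j=6: false
  j=7: true
  j=8: false
Found at j=3 → formula holds.

Holds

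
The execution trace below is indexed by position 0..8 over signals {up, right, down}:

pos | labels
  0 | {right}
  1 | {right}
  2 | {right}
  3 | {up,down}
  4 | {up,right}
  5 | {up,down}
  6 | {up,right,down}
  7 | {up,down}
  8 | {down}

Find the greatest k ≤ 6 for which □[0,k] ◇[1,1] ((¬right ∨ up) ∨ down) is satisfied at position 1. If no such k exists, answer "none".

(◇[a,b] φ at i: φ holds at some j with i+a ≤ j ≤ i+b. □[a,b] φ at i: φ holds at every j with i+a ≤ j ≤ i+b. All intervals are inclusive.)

none

◇[1,1] ((¬right ∨ up) ∨ down) must hold from j=1 onward; find where it first fails.
  j=1: fails → no k works.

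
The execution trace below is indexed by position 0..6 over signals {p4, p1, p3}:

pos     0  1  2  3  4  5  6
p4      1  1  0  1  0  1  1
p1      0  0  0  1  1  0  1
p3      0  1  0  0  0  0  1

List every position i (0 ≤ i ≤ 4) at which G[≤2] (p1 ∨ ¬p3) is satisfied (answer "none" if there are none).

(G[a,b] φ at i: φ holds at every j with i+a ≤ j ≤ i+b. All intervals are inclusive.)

2, 3, 4

Evaluate at each i in [0,4]:
  i=0: ✗ (fails at j=1)
  i=1: ✗ (fails at j=1)
  i=2: ✓ (all of [2,4])
  i=3: ✓ (all of [3,5])
  i=4: ✓ (all of [4,6])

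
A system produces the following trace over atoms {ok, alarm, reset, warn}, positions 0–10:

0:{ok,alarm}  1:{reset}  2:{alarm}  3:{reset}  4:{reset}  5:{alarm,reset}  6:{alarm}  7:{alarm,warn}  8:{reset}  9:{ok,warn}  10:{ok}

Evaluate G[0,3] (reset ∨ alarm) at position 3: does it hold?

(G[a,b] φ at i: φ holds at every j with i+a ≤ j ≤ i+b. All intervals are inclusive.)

Check (reset ∨ alarm) at every j in [3,6]:
  j=3: true
  j=4: true
  j=5: true
  j=6: true
All positions satisfy it → formula holds.

Yes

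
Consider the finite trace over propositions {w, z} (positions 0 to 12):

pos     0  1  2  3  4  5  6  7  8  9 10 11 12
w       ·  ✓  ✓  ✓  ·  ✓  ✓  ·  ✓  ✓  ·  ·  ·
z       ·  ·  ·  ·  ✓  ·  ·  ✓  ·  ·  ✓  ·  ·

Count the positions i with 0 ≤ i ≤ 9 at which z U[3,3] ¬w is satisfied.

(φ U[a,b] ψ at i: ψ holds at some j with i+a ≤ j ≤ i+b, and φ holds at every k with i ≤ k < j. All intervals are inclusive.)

0

Evaluate at each i in [0,9]:
  i=0: ✗ (no rhs in [3,3])
  i=1: ✗ (lhs fails at k=1 before rhs at j=4)
  i=2: ✗ (no rhs in [5,5])
  i=3: ✗ (no rhs in [6,6])
  i=4: ✗ (lhs fails at k=5 before rhs at j=7)
  i=5: ✗ (no rhs in [8,8])
  i=6: ✗ (no rhs in [9,9])
  i=7: ✗ (lhs fails at k=8 before rhs at j=10)
  i=8: ✗ (lhs fails at k=8 before rhs at j=11)
  i=9: ✗ (lhs fails at k=9 before rhs at j=12)
Positions where it holds: {} → 0.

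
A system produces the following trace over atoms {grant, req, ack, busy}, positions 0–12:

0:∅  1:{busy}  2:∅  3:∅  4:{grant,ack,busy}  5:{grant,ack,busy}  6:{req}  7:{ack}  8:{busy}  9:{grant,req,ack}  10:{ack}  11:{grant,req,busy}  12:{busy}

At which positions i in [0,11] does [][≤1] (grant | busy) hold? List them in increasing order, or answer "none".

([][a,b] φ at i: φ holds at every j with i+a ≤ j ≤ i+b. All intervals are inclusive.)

4, 8, 11

Evaluate at each i in [0,11]:
  i=0: ✗ (fails at j=0)
  i=1: ✗ (fails at j=2)
  i=2: ✗ (fails at j=2)
  i=3: ✗ (fails at j=3)
  i=4: ✓ (all of [4,5])
  i=5: ✗ (fails at j=6)
  i=6: ✗ (fails at j=6)
  i=7: ✗ (fails at j=7)
  i=8: ✓ (all of [8,9])
  i=9: ✗ (fails at j=10)
  i=10: ✗ (fails at j=10)
  i=11: ✓ (all of [11,12])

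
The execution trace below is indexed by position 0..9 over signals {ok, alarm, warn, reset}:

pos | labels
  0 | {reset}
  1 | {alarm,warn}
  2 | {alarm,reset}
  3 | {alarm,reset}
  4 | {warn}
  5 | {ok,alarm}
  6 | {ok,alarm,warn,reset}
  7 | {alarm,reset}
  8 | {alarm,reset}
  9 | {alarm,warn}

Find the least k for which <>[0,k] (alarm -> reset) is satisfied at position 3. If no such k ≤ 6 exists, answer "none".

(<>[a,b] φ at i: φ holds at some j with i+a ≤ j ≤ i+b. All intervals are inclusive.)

Scan j = 3,4,… for (alarm -> reset):
  j=3: holds
First hit at j=3, so smallest k = 3-3 = 0.

0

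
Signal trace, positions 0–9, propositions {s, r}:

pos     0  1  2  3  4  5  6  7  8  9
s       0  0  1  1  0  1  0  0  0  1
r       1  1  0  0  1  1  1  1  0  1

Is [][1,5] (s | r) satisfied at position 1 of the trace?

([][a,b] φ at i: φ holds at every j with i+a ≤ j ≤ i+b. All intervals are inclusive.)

Yes

Check (s | r) at every j in [2,6]:
  j=2: true
  j=3: true
  j=4: true
  j=5: true
  j=6: true
All positions satisfy it → formula holds.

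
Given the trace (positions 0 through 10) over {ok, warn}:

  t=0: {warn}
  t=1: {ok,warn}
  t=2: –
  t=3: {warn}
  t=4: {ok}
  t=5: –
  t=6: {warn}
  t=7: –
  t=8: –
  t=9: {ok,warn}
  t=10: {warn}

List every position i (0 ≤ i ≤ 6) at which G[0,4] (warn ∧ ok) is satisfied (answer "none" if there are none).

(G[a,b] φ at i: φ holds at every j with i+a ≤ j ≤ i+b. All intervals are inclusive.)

Evaluate at each i in [0,6]:
  i=0: ✗ (fails at j=0)
  i=1: ✗ (fails at j=2)
  i=2: ✗ (fails at j=2)
  i=3: ✗ (fails at j=3)
  i=4: ✗ (fails at j=4)
  i=5: ✗ (fails at j=5)
  i=6: ✗ (fails at j=6)

none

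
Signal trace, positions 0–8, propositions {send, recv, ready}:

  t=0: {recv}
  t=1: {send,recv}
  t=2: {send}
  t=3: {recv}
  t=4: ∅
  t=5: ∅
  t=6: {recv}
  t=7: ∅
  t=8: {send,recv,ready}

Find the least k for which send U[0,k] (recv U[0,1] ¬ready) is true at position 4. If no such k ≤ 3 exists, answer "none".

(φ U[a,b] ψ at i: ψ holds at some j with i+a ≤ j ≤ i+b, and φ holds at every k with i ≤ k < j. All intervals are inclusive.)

Need earliest j ≥ 4 with (recv U[0,1] ¬ready), and send at every k in [4,j-1].
  j=4: rhs holds (empty prefix). k = 0.

0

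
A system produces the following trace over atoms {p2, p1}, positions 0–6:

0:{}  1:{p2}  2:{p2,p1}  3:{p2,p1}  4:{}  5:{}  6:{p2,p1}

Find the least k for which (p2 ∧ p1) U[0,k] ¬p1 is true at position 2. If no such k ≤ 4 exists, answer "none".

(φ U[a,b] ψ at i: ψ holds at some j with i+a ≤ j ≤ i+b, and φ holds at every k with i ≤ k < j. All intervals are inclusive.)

Need earliest j ≥ 2 with ¬p1, and (p2 ∧ p1) at every k in [2,j-1].
  j=2: rhs fails.
  j=3: rhs fails.
  j=4: rhs holds; lhs holds on [2,3]. k = 2.

2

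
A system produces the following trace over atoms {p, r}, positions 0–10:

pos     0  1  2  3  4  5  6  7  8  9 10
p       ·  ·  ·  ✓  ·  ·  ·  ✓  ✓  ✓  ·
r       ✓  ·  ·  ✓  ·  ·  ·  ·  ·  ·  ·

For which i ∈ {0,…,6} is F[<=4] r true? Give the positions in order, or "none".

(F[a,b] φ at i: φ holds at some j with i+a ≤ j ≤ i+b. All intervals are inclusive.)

0, 1, 2, 3

Evaluate at each i in [0,6]:
  i=0: ✓ (witness j=0)
  i=1: ✓ (witness j=3)
  i=2: ✓ (witness j=3)
  i=3: ✓ (witness j=3)
  i=4: ✗ (none in [4,8])
  i=5: ✗ (none in [5,9])
  i=6: ✗ (none in [6,10])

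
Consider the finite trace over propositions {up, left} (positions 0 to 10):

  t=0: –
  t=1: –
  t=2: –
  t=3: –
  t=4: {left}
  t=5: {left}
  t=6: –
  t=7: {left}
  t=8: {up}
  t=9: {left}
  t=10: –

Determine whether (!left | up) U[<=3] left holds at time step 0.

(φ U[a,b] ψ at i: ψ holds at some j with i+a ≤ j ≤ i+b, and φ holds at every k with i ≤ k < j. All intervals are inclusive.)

No

Need some j in [0,3] with left, and (!left | up) at every k in [0,j-1].
  j=0: left false.
  j=1: left false.
  j=2: left false.
  j=3: left false.
No j in the window works → until fails.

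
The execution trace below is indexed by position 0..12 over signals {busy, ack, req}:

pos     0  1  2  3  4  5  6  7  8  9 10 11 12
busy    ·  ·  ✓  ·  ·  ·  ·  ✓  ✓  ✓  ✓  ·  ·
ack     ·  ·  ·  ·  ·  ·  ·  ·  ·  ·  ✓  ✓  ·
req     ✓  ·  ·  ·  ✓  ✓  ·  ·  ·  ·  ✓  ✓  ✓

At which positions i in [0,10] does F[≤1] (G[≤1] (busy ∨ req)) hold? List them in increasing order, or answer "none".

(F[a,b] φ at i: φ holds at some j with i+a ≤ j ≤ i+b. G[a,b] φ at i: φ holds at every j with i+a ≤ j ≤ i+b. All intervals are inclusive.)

3, 4, 6, 7, 8, 9, 10

Evaluate at each i in [0,10]:
  i=0: ✗ (none in [0,1])
  i=1: ✗ (none in [1,2])
  i=2: ✗ (none in [2,3])
  i=3: ✓ (witness j=4)
  i=4: ✓ (witness j=4)
  i=5: ✗ (none in [5,6])
  i=6: ✓ (witness j=7)
  i=7: ✓ (witness j=7)
  i=8: ✓ (witness j=8)
  i=9: ✓ (witness j=9)
  i=10: ✓ (witness j=10)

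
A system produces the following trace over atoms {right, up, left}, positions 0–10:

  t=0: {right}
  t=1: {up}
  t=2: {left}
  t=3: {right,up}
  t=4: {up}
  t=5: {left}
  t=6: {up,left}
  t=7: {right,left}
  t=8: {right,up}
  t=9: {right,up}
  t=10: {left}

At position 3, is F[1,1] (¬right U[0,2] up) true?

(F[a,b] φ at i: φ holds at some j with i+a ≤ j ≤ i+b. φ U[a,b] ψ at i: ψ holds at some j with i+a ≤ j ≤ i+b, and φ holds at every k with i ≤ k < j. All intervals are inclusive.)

Yes

Check (¬right U[0,2] up) at each j in [4,4]:
  j=4: holds
Found at j=4 → formula holds.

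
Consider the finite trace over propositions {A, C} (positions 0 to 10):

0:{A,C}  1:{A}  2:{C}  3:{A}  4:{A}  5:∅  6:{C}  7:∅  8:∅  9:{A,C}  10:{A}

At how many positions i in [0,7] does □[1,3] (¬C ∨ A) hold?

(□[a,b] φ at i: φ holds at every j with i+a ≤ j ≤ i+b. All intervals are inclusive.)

Evaluate at each i in [0,7]:
  i=0: ✗ (fails at j=2)
  i=1: ✗ (fails at j=2)
  i=2: ✓ (all of [3,5])
  i=3: ✗ (fails at j=6)
  i=4: ✗ (fails at j=6)
  i=5: ✗ (fails at j=6)
  i=6: ✓ (all of [7,9])
  i=7: ✓ (all of [8,10])
Positions where it holds: {2, 6, 7} → 3.

3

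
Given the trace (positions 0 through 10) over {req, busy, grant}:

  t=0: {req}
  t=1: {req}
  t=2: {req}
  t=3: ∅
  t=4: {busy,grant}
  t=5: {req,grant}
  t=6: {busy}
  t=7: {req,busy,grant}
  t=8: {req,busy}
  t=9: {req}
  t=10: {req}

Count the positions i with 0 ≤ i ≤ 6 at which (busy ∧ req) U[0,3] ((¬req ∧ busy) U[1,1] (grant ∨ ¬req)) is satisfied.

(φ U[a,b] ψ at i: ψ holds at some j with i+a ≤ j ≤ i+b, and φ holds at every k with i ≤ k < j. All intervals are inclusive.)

2

Evaluate at each i in [0,6]:
  i=0: ✗ (no rhs in [0,3])
  i=1: ✗ (lhs fails at k=1 before rhs at j=4)
  i=2: ✗ (lhs fails at k=2 before rhs at j=4)
  i=3: ✗ (lhs fails at k=3 before rhs at j=4)
  i=4: ✓ (rhs at j=4)
  i=5: ✗ (lhs fails at k=5 before rhs at j=6)
  i=6: ✓ (rhs at j=6)
Positions where it holds: {4, 6} → 2.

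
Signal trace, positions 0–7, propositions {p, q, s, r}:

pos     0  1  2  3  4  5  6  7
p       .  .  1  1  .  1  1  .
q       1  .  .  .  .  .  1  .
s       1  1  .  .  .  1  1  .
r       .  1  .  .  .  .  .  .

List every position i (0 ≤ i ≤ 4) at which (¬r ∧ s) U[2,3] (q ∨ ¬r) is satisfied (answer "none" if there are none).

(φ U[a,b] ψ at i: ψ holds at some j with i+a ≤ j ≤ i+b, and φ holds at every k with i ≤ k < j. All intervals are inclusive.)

none

Evaluate at each i in [0,4]:
  i=0: ✗ (lhs fails at k=1 before rhs at j=2)
  i=1: ✗ (lhs fails at k=1 before rhs at j=3)
  i=2: ✗ (lhs fails at k=2 before rhs at j=4)
  i=3: ✗ (lhs fails at k=3 before rhs at j=5)
  i=4: ✗ (lhs fails at k=4 before rhs at j=6)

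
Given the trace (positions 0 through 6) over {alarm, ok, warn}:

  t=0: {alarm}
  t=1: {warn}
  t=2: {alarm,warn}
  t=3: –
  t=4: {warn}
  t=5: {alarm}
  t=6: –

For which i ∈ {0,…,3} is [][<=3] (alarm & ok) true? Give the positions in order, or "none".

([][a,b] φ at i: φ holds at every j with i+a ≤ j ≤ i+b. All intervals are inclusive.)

none

Evaluate at each i in [0,3]:
  i=0: ✗ (fails at j=0)
  i=1: ✗ (fails at j=1)
  i=2: ✗ (fails at j=2)
  i=3: ✗ (fails at j=3)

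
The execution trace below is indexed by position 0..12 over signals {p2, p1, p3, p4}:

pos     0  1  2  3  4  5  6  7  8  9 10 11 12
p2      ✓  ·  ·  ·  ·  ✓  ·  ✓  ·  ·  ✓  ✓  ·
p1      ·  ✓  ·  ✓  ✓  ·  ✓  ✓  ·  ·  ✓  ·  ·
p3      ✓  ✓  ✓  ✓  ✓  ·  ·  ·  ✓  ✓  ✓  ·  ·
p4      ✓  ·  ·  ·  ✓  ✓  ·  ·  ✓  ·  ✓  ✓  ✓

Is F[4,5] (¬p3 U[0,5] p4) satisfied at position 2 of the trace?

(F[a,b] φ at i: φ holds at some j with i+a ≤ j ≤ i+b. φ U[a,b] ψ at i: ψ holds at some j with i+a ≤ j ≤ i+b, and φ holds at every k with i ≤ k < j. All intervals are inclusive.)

True

Check (¬p3 U[0,5] p4) at each j in [6,7]:
  j=6: holds
  j=7: holds
Found at j=6 → formula holds.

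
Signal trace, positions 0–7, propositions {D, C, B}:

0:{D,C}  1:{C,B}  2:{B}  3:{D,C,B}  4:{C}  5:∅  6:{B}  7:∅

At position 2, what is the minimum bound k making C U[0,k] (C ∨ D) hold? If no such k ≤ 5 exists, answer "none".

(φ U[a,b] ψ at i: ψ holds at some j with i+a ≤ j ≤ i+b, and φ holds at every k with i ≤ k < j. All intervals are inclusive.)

Need earliest j ≥ 2 with (C ∨ D), and C at every k in [2,j-1].
  j=2: rhs fails.
  j=3: rhs holds but lhs fails at k=2.
  j=4: rhs holds but lhs fails at k=2.
  j=5: rhs fails.
  j=6: rhs fails.
  j=7: rhs fails.
No witness within the range → none.

none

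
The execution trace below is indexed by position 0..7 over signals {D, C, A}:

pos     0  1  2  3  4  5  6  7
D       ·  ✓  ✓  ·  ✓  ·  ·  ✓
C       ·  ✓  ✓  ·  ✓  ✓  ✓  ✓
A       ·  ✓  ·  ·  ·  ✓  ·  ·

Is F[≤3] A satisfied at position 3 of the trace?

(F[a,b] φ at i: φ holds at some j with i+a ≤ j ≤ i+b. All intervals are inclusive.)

Check A at each j in [3,6]:
  j=3: false
  j=4: false
  j=5: true
  j=6: false
Found at j=5 → formula holds.

Holds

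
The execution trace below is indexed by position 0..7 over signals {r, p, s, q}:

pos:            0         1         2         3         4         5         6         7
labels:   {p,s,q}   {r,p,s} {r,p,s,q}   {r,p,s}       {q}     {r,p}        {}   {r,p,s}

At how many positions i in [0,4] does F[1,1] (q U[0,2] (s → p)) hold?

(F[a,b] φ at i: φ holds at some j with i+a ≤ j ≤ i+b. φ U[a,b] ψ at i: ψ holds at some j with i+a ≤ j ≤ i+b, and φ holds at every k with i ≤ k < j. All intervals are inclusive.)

5

Evaluate at each i in [0,4]:
  i=0: ✓ (witness j=1)
  i=1: ✓ (witness j=2)
  i=2: ✓ (witness j=3)
  i=3: ✓ (witness j=4)
  i=4: ✓ (witness j=5)
Positions where it holds: {0, 1, 2, 3, 4} → 5.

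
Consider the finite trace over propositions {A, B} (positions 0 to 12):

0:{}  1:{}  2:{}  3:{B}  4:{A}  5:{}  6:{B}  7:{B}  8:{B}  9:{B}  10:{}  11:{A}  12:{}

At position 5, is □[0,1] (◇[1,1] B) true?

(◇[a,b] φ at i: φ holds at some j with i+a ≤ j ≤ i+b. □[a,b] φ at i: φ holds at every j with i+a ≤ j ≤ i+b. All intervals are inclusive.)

Check ◇[1,1] B at every j in [5,6]:
  j=5: holds (witness at 6)
  j=6: holds (witness at 7)
All positions satisfy it → formula holds.

Yes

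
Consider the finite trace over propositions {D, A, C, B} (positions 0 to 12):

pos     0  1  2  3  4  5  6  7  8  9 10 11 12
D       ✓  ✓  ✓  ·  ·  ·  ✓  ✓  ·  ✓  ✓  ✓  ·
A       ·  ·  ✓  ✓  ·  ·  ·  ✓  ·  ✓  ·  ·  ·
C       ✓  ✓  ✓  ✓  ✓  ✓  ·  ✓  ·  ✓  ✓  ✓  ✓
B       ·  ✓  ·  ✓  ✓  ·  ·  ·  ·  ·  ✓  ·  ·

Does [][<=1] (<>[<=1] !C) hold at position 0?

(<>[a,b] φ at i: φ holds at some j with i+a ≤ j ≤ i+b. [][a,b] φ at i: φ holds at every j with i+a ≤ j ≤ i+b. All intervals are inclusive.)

Does not hold

Check <>[<=1] !C at every j in [0,1]:
  j=0: fails (none in [0,1])
  j=1: fails (none in [1,2])
Fails at j=0 → formula fails.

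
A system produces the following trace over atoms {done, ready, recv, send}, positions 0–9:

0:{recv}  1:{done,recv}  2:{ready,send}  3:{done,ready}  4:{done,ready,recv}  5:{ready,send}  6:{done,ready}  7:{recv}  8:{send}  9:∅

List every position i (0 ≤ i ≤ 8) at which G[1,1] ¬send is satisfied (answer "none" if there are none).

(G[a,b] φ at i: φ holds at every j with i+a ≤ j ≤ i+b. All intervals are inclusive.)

Evaluate at each i in [0,8]:
  i=0: ✓ (all of [1,1])
  i=1: ✗ (fails at j=2)
  i=2: ✓ (all of [3,3])
  i=3: ✓ (all of [4,4])
  i=4: ✗ (fails at j=5)
  i=5: ✓ (all of [6,6])
  i=6: ✓ (all of [7,7])
  i=7: ✗ (fails at j=8)
  i=8: ✓ (all of [9,9])

0, 2, 3, 5, 6, 8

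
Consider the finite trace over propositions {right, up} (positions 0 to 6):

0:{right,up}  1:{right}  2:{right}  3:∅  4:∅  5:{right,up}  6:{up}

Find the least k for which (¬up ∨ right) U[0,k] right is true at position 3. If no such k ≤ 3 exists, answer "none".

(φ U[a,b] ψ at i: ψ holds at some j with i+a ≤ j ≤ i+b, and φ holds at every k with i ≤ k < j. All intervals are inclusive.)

Need earliest j ≥ 3 with right, and (¬up ∨ right) at every k in [3,j-1].
  j=3: rhs fails.
  j=4: rhs fails.
  j=5: rhs holds; lhs holds on [3,4]. k = 2.

2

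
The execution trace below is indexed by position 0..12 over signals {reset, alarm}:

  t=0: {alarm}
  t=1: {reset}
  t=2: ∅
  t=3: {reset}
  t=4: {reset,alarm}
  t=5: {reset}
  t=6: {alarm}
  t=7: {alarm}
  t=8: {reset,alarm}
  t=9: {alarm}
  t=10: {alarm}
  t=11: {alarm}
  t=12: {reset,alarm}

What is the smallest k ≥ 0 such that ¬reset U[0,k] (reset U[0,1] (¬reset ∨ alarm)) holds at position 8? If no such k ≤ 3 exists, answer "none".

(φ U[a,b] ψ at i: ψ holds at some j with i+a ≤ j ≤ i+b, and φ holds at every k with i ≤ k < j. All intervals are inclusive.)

0

Need earliest j ≥ 8 with (reset U[0,1] (¬reset ∨ alarm)), and ¬reset at every k in [8,j-1].
  j=8: rhs holds (empty prefix). k = 0.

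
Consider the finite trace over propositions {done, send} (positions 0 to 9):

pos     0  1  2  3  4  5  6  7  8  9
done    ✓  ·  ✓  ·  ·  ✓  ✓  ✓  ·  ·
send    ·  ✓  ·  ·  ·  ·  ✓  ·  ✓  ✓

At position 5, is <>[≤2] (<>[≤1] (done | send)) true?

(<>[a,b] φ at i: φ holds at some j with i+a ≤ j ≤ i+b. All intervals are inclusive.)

Check <>[≤1] (done | send) at each j in [5,7]:
  j=5: holds (witness at 5)
  j=6: holds (witness at 6)
  j=7: holds (witness at 7)
Found at j=5 → formula holds.

Yes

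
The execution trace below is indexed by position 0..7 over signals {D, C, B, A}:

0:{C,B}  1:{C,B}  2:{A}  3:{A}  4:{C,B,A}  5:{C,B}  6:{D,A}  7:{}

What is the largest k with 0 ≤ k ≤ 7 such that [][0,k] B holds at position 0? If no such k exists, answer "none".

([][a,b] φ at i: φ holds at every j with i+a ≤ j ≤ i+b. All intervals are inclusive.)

B must hold from j=0 onward; find where it first fails.
  j=0: holds
  j=1: holds
  j=2: fails
Holds on [0,1], so largest k = 1.

1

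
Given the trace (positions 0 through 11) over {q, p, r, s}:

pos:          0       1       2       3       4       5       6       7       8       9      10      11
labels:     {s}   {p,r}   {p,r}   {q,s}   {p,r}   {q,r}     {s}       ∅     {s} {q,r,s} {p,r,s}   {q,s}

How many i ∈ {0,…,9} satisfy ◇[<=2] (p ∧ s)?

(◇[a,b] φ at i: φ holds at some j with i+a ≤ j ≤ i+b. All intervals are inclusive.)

Evaluate at each i in [0,9]:
  i=0: ✗ (none in [0,2])
  i=1: ✗ (none in [1,3])
  i=2: ✗ (none in [2,4])
  i=3: ✗ (none in [3,5])
  i=4: ✗ (none in [4,6])
  i=5: ✗ (none in [5,7])
  i=6: ✗ (none in [6,8])
  i=7: ✗ (none in [7,9])
  i=8: ✓ (witness j=10)
  i=9: ✓ (witness j=10)
Positions where it holds: {8, 9} → 2.

2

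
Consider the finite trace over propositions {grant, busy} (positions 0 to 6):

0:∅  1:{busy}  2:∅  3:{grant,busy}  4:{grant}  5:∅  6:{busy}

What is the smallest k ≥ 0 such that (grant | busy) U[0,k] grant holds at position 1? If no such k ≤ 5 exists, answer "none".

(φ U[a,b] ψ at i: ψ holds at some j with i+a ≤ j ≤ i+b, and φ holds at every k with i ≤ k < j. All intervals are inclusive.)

none

Need earliest j ≥ 1 with grant, and (grant | busy) at every k in [1,j-1].
  j=1: rhs fails.
  j=2: rhs fails.
  j=3: rhs holds but lhs fails at k=2.
  j=4: rhs holds but lhs fails at k=2.
  j=5: rhs fails.
  j=6: rhs fails.
No witness within the range → none.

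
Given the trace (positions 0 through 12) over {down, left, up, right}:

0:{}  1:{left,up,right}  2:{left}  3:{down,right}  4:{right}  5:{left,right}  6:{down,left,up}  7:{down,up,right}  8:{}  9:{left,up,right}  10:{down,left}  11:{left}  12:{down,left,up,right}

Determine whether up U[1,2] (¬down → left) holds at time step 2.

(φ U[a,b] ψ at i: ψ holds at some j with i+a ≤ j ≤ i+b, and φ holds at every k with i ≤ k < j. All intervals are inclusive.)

False

Need some j in [3,4] with (¬down → left), and up at every k in [2,j-1].
  j=3: (¬down → left) holds, but up fails at k=2 → not this j.
  j=4: (¬down → left) false.
No j in the window works → until fails.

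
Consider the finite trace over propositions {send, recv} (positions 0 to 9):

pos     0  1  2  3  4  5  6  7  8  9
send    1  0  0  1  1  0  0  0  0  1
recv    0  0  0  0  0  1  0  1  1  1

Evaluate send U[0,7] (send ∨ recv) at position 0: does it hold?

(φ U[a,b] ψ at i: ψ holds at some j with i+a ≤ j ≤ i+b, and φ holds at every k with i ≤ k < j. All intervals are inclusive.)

Need some j in [0,7] with (send ∨ recv), and send at every k in [0,j-1].
  j=0: (send ∨ recv) holds; no prefix to check → satisfied.

Holds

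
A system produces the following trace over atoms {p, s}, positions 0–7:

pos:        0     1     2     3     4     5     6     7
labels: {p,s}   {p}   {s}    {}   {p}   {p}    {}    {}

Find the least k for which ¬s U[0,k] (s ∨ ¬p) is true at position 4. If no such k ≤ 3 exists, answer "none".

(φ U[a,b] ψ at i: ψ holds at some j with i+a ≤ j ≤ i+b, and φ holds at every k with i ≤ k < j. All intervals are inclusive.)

2

Need earliest j ≥ 4 with (s ∨ ¬p), and ¬s at every k in [4,j-1].
  j=4: rhs fails.
  j=5: rhs fails.
  j=6: rhs holds; lhs holds on [4,5]. k = 2.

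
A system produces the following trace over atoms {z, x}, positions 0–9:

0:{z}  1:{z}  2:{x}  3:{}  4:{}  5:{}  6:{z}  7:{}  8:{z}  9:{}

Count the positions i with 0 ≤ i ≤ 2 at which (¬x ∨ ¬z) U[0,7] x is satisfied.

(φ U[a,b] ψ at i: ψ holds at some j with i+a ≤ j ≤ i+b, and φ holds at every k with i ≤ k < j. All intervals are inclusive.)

Evaluate at each i in [0,2]:
  i=0: ✓ (rhs at j=2; lhs holds on [0,1])
  i=1: ✓ (rhs at j=2; lhs holds on [1,1])
  i=2: ✓ (rhs at j=2)
Positions where it holds: {0, 1, 2} → 3.

3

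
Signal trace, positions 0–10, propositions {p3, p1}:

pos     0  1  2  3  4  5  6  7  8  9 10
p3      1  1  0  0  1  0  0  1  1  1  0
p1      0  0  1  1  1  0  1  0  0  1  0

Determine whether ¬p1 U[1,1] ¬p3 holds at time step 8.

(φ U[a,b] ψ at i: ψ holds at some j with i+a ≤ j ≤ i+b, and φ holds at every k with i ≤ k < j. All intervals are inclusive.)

No

Need some j in [9,9] with ¬p3, and ¬p1 at every k in [8,j-1].
  j=9: ¬p3 false.
No j in the window works → until fails.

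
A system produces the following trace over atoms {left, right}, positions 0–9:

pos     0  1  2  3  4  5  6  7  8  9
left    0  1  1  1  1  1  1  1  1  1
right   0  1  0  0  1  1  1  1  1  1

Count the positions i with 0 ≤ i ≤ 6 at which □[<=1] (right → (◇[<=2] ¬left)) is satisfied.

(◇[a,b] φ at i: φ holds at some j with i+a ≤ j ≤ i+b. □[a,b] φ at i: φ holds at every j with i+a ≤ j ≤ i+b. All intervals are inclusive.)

Evaluate at each i in [0,6]:
  i=0: ✗ (fails at j=1)
  i=1: ✗ (fails at j=1)
  i=2: ✓ (all of [2,3])
  i=3: ✗ (fails at j=4)
  i=4: ✗ (fails at j=4)
  i=5: ✗ (fails at j=5)
  i=6: ✗ (fails at j=6)
Positions where it holds: {2} → 1.

1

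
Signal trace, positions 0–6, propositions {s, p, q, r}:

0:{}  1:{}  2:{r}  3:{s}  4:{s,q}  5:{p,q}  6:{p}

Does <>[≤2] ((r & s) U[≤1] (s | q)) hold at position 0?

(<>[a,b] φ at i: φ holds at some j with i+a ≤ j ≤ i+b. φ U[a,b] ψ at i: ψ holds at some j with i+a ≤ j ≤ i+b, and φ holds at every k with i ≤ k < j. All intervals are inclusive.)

False

Check ((r & s) U[≤1] (s | q)) at each j in [0,2]:
  j=0: fails
  j=1: fails
  j=2: fails
No position in the window satisfies it → formula fails.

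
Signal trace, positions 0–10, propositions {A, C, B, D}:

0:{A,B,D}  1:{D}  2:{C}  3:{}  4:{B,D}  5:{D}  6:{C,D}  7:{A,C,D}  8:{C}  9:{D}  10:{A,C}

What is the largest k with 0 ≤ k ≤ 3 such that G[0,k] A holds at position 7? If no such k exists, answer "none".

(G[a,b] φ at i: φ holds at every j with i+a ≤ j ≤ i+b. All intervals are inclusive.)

A must hold from j=7 onward; find where it first fails.
  j=7: holds
  j=8: fails
Holds on [7,7], so largest k = 0.

0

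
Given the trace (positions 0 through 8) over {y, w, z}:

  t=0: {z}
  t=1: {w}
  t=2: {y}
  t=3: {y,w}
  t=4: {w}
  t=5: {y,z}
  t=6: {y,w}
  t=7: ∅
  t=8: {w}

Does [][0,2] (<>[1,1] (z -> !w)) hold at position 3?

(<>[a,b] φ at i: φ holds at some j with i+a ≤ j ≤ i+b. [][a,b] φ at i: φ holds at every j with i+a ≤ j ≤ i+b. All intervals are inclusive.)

Yes

Check <>[1,1] (z -> !w) at every j in [3,5]:
  j=3: holds (witness at 4)
  j=4: holds (witness at 5)
  j=5: holds (witness at 6)
All positions satisfy it → formula holds.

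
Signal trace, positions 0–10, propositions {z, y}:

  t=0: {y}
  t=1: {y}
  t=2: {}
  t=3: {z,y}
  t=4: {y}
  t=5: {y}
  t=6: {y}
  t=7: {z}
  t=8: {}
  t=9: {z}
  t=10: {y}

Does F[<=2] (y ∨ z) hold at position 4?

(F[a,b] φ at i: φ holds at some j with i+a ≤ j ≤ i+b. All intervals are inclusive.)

Yes

Check (y ∨ z) at each j in [4,6]:
  j=4: true
  j=5: true
  j=6: true
Found at j=4 → formula holds.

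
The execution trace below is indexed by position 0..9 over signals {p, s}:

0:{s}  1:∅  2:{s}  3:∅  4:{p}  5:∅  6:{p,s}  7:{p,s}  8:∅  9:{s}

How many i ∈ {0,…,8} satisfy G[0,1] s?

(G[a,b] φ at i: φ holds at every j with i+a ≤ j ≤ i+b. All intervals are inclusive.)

1

Evaluate at each i in [0,8]:
  i=0: ✗ (fails at j=1)
  i=1: ✗ (fails at j=1)
  i=2: ✗ (fails at j=3)
  i=3: ✗ (fails at j=3)
  i=4: ✗ (fails at j=4)
  i=5: ✗ (fails at j=5)
  i=6: ✓ (all of [6,7])
  i=7: ✗ (fails at j=8)
  i=8: ✗ (fails at j=8)
Positions where it holds: {6} → 1.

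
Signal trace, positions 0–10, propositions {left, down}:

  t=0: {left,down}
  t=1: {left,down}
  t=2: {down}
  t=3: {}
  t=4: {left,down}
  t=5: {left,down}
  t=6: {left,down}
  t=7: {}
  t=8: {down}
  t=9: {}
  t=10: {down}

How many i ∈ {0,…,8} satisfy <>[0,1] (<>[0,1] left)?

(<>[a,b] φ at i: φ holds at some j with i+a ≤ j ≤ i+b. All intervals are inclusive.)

Evaluate at each i in [0,8]:
  i=0: ✓ (witness j=0)
  i=1: ✓ (witness j=1)
  i=2: ✓ (witness j=3)
  i=3: ✓ (witness j=3)
  i=4: ✓ (witness j=4)
  i=5: ✓ (witness j=5)
  i=6: ✓ (witness j=6)
  i=7: ✗ (none in [7,8])
  i=8: ✗ (none in [8,9])
Positions where it holds: {0, 1, 2, 3, 4, 5, 6} → 7.

7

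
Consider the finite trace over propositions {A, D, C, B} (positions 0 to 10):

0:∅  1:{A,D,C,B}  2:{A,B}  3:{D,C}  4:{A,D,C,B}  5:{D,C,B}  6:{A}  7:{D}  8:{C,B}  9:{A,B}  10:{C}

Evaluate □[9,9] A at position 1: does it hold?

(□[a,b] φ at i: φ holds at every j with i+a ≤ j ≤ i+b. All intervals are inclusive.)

No

Check A at every j in [10,10]:
  j=10: false
Fails at j=10 → formula fails.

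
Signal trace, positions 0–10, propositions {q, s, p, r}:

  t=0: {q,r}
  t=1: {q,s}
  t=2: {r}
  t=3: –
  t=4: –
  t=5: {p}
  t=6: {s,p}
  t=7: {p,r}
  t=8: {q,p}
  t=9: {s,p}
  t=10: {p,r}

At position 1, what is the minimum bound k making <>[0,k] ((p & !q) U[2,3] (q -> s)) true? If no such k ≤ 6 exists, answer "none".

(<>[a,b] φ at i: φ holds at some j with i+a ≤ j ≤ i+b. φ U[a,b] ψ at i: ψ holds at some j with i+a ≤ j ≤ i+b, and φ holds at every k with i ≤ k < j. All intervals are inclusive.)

Scan j = 1,2,… for ((p & !q) U[2,3] (q -> s)):
  j=1: fails
  j=2: fails
  j=3: fails
  j=4: fails
  j=5: holds
First hit at j=5, so smallest k = 5-1 = 4.

4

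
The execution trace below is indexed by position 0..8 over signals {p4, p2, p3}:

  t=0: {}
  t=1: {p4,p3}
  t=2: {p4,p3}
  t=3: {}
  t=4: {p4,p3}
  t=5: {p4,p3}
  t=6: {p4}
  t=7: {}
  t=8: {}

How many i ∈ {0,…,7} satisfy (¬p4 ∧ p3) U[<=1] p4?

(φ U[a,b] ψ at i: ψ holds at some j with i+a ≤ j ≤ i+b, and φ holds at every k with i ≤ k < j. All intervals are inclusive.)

5

Evaluate at each i in [0,7]:
  i=0: ✗ (lhs fails at k=0 before rhs at j=1)
  i=1: ✓ (rhs at j=1)
  i=2: ✓ (rhs at j=2)
  i=3: ✗ (lhs fails at k=3 before rhs at j=4)
  i=4: ✓ (rhs at j=4)
  i=5: ✓ (rhs at j=5)
  i=6: ✓ (rhs at j=6)
  i=7: ✗ (no rhs in [7,8])
Positions where it holds: {1, 2, 4, 5, 6} → 5.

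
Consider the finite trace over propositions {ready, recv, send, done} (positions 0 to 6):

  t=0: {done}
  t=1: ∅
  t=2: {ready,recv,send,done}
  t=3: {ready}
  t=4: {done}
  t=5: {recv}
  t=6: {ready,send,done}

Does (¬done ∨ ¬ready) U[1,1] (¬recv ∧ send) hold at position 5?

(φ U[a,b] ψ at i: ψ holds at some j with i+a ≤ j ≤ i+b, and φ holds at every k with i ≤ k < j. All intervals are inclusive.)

Yes

Need some j in [6,6] with (¬recv ∧ send), and (¬done ∨ ¬ready) at every k in [5,j-1].
  j=6: (¬recv ∧ send) holds; (¬done ∨ ¬ready) holds at every k in [5,5] → satisfied.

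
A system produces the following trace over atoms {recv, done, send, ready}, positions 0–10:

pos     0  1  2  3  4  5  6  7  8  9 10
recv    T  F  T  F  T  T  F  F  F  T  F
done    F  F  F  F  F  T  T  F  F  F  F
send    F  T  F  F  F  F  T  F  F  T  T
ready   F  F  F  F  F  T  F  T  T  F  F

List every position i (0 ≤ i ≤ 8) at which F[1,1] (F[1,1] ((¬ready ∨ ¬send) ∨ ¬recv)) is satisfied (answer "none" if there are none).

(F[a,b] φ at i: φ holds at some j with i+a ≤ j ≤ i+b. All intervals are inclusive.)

0, 1, 2, 3, 4, 5, 6, 7, 8

Evaluate at each i in [0,8]:
  i=0: ✓ (witness j=1)
  i=1: ✓ (witness j=2)
  i=2: ✓ (witness j=3)
  i=3: ✓ (witness j=4)
  i=4: ✓ (witness j=5)
  i=5: ✓ (witness j=6)
  i=6: ✓ (witness j=7)
  i=7: ✓ (witness j=8)
  i=8: ✓ (witness j=9)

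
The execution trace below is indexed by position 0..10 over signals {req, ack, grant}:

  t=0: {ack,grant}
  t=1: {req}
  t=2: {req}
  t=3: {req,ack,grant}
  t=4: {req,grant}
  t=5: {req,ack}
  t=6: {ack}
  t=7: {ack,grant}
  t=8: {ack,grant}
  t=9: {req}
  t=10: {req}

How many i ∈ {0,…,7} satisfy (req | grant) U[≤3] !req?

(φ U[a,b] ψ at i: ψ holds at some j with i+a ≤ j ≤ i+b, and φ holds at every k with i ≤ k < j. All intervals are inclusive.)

6

Evaluate at each i in [0,7]:
  i=0: ✓ (rhs at j=0)
  i=1: ✗ (no rhs in [1,4])
  i=2: ✗ (no rhs in [2,5])
  i=3: ✓ (rhs at j=6; lhs holds on [3,5])
  i=4: ✓ (rhs at j=6; lhs holds on [4,5])
  i=5: ✓ (rhs at j=6; lhs holds on [5,5])
  i=6: ✓ (rhs at j=6)
  i=7: ✓ (rhs at j=7)
Positions where it holds: {0, 3, 4, 5, 6, 7} → 6.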